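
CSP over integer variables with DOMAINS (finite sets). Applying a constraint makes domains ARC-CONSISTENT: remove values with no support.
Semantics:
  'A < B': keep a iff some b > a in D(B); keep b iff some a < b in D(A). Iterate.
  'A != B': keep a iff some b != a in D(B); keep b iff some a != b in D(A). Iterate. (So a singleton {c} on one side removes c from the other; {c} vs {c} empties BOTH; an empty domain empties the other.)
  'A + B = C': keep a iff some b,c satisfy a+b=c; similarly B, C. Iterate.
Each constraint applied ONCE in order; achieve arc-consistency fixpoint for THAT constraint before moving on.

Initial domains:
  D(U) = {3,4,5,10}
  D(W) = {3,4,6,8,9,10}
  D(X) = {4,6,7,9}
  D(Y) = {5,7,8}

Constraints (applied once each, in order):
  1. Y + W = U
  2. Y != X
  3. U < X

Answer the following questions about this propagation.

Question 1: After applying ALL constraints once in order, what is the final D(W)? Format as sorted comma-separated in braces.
Constraint 1 (Y + W = U) on D(Y)={5,7,8} D(W)={3,4,6,8,9,10} D(U)={3,4,5,10}: Y {5,7,8}->{7}; W {3,4,6,8,9,10}->{3}; U {3,4,5,10}->{10}
Constraint 2 (Y != X) on D(Y)={7} D(X)={4,6,7,9}: X {4,6,7,9}->{4,6,9}
Constraint 3 (U < X) on D(U)={10} D(X)={4,6,9}: U {10}->{}; X {4,6,9}->{}
So after all 3 constraints: D(W) = {3}

Answer: {3}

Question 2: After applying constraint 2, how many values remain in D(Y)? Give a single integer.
Answer: 1

Derivation:
Constraint 1 (Y + W = U) on D(Y)={5,7,8} D(W)={3,4,6,8,9,10} D(U)={3,4,5,10}: Y {5,7,8}->{7}; W {3,4,6,8,9,10}->{3}; U {3,4,5,10}->{10}
Constraint 2 (Y != X) on D(Y)={7} D(X)={4,6,7,9}: X {4,6,7,9}->{4,6,9}
So after constraint 2: D(Y)={7}, size = 1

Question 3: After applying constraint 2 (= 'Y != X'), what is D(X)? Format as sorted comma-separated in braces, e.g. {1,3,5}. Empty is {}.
Answer: {4,6,9}

Derivation:
Constraint 1 (Y + W = U) on D(Y)={5,7,8} D(W)={3,4,6,8,9,10} D(U)={3,4,5,10}: Y {5,7,8}->{7}; W {3,4,6,8,9,10}->{3}; U {3,4,5,10}->{10}
Constraint 2 (Y != X) on D(Y)={7} D(X)={4,6,7,9}: X {4,6,7,9}->{4,6,9}
So after constraint 2: D(X) = {4,6,9}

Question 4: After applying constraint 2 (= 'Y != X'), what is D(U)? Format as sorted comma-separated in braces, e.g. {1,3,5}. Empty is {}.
Constraint 1 (Y + W = U) on D(Y)={5,7,8} D(W)={3,4,6,8,9,10} D(U)={3,4,5,10}: Y {5,7,8}->{7}; W {3,4,6,8,9,10}->{3}; U {3,4,5,10}->{10}
Constraint 2 (Y != X) on D(Y)={7} D(X)={4,6,7,9}: X {4,6,7,9}->{4,6,9}
So after constraint 2: D(U) = {10}

Answer: {10}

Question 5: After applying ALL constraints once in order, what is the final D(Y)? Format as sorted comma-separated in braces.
Constraint 1 (Y + W = U) on D(Y)={5,7,8} D(W)={3,4,6,8,9,10} D(U)={3,4,5,10}: Y {5,7,8}->{7}; W {3,4,6,8,9,10}->{3}; U {3,4,5,10}->{10}
Constraint 2 (Y != X) on D(Y)={7} D(X)={4,6,7,9}: X {4,6,7,9}->{4,6,9}
Constraint 3 (U < X) on D(U)={10} D(X)={4,6,9}: U {10}->{}; X {4,6,9}->{}
So after all 3 constraints: D(Y) = {7}

Answer: {7}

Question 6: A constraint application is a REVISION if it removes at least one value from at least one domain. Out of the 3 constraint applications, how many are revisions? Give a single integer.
Constraint 1 (Y + W = U) on D(Y)={5,7,8} D(W)={3,4,6,8,9,10} D(U)={3,4,5,10}: Y {5,7,8}->{7}; W {3,4,6,8,9,10}->{3}; U {3,4,5,10}->{10} => REVISION
Constraint 2 (Y != X) on D(Y)={7} D(X)={4,6,7,9}: X {4,6,7,9}->{4,6,9} => REVISION
Constraint 3 (U < X) on D(U)={10} D(X)={4,6,9}: U {10}->{}; X {4,6,9}->{} => REVISION
Total revisions = 3

Answer: 3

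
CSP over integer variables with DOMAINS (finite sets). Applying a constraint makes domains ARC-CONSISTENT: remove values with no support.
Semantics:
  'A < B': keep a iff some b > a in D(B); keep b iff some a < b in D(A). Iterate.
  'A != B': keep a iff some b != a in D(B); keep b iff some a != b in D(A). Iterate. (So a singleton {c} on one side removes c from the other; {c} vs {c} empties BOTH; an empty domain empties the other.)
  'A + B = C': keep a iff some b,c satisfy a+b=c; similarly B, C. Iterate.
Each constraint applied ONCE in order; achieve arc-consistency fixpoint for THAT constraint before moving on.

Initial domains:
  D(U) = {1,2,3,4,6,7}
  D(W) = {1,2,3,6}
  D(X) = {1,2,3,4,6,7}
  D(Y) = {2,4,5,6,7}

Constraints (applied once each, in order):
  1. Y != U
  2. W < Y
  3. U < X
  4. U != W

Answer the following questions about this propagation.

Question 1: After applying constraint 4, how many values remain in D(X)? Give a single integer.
Answer: 5

Derivation:
Constraint 1 (Y != U) on D(Y)={2,4,5,6,7} D(U)={1,2,3,4,6,7}: no change
Constraint 2 (W < Y) on D(W)={1,2,3,6} D(Y)={2,4,5,6,7}: no change
Constraint 3 (U < X) on D(U)={1,2,3,4,6,7} D(X)={1,2,3,4,6,7}: U {1,2,3,4,6,7}->{1,2,3,4,6}; X {1,2,3,4,6,7}->{2,3,4,6,7}
Constraint 4 (U != W) on D(U)={1,2,3,4,6} D(W)={1,2,3,6}: no change
So after constraint 4: D(X)={2,3,4,6,7}, size = 5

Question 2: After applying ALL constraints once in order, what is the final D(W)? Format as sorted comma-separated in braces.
Constraint 1 (Y != U) on D(Y)={2,4,5,6,7} D(U)={1,2,3,4,6,7}: no change
Constraint 2 (W < Y) on D(W)={1,2,3,6} D(Y)={2,4,5,6,7}: no change
Constraint 3 (U < X) on D(U)={1,2,3,4,6,7} D(X)={1,2,3,4,6,7}: U {1,2,3,4,6,7}->{1,2,3,4,6}; X {1,2,3,4,6,7}->{2,3,4,6,7}
Constraint 4 (U != W) on D(U)={1,2,3,4,6} D(W)={1,2,3,6}: no change
So after all 4 constraints: D(W) = {1,2,3,6}

Answer: {1,2,3,6}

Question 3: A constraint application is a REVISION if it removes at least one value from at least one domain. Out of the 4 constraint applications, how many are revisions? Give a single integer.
Answer: 1

Derivation:
Constraint 1 (Y != U) on D(Y)={2,4,5,6,7} D(U)={1,2,3,4,6,7}: no change => not a revision
Constraint 2 (W < Y) on D(W)={1,2,3,6} D(Y)={2,4,5,6,7}: no change => not a revision
Constraint 3 (U < X) on D(U)={1,2,3,4,6,7} D(X)={1,2,3,4,6,7}: U {1,2,3,4,6,7}->{1,2,3,4,6}; X {1,2,3,4,6,7}->{2,3,4,6,7} => REVISION
Constraint 4 (U != W) on D(U)={1,2,3,4,6} D(W)={1,2,3,6}: no change => not a revision
Total revisions = 1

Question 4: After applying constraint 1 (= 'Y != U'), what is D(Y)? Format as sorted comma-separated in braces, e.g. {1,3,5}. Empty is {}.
Constraint 1 (Y != U) on D(Y)={2,4,5,6,7} D(U)={1,2,3,4,6,7}: no change
So after constraint 1: D(Y) = {2,4,5,6,7}

Answer: {2,4,5,6,7}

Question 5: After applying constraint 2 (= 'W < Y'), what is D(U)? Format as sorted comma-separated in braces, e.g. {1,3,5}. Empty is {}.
Answer: {1,2,3,4,6,7}

Derivation:
Constraint 1 (Y != U) on D(Y)={2,4,5,6,7} D(U)={1,2,3,4,6,7}: no change
Constraint 2 (W < Y) on D(W)={1,2,3,6} D(Y)={2,4,5,6,7}: no change
So after constraint 2: D(U) = {1,2,3,4,6,7}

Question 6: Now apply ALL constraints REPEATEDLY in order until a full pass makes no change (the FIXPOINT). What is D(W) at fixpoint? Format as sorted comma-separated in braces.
Answer: {1,2,3,6}

Derivation:
pass 0 (initial): D(W)={1,2,3,6}
pass 1: U {1,2,3,4,6,7}->{1,2,3,4,6}; X {1,2,3,4,6,7}->{2,3,4,6,7}
pass 2: no change
Fixpoint after 2 passes: D(W) = {1,2,3,6}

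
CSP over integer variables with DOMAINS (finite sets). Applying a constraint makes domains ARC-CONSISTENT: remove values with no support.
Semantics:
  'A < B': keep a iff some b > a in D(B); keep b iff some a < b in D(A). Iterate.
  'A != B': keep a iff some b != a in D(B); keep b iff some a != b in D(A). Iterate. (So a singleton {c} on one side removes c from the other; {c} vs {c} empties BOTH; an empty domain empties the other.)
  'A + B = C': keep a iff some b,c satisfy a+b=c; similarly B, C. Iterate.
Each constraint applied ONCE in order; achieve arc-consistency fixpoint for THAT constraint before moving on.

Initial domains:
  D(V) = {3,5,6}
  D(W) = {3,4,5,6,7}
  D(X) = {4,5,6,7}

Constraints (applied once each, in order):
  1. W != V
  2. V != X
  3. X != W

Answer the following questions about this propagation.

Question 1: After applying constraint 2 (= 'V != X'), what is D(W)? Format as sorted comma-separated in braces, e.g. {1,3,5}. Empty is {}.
Answer: {3,4,5,6,7}

Derivation:
Constraint 1 (W != V) on D(W)={3,4,5,6,7} D(V)={3,5,6}: no change
Constraint 2 (V != X) on D(V)={3,5,6} D(X)={4,5,6,7}: no change
So after constraint 2: D(W) = {3,4,5,6,7}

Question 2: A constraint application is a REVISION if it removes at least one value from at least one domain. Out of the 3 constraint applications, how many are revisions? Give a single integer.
Answer: 0

Derivation:
Constraint 1 (W != V) on D(W)={3,4,5,6,7} D(V)={3,5,6}: no change => not a revision
Constraint 2 (V != X) on D(V)={3,5,6} D(X)={4,5,6,7}: no change => not a revision
Constraint 3 (X != W) on D(X)={4,5,6,7} D(W)={3,4,5,6,7}: no change => not a revision
Total revisions = 0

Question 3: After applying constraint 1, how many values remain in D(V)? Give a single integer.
Constraint 1 (W != V) on D(W)={3,4,5,6,7} D(V)={3,5,6}: no change
So after constraint 1: D(V)={3,5,6}, size = 3

Answer: 3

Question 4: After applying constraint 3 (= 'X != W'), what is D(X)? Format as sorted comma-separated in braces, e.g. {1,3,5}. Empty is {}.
Answer: {4,5,6,7}

Derivation:
Constraint 1 (W != V) on D(W)={3,4,5,6,7} D(V)={3,5,6}: no change
Constraint 2 (V != X) on D(V)={3,5,6} D(X)={4,5,6,7}: no change
Constraint 3 (X != W) on D(X)={4,5,6,7} D(W)={3,4,5,6,7}: no change
So after constraint 3: D(X) = {4,5,6,7}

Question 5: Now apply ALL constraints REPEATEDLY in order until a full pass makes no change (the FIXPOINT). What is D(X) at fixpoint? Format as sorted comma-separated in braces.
pass 0 (initial): D(X)={4,5,6,7}
pass 1: no change
Fixpoint after 1 passes: D(X) = {4,5,6,7}

Answer: {4,5,6,7}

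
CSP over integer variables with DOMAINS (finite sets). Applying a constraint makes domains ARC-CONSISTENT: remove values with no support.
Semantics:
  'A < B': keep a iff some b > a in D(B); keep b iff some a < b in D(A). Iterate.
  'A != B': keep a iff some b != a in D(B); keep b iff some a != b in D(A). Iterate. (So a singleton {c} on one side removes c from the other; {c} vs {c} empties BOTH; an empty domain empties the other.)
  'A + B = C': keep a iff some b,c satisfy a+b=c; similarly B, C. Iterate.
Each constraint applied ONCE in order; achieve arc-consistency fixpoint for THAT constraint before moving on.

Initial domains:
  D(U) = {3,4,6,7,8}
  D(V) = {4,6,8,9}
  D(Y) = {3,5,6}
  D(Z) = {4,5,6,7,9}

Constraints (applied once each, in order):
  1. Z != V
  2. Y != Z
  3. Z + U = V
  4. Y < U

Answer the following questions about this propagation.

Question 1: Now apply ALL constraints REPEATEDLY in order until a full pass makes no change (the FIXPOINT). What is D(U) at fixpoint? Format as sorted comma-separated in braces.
Answer: {4}

Derivation:
pass 0 (initial): D(U)={3,4,6,7,8}
pass 1: U {3,4,6,7,8}->{4}; V {4,6,8,9}->{8,9}; Y {3,5,6}->{3}; Z {4,5,6,7,9}->{4,5,6}
pass 2: Z {4,5,6}->{4,5}
pass 3: no change
Fixpoint after 3 passes: D(U) = {4}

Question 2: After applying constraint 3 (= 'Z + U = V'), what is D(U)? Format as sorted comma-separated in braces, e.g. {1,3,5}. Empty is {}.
Constraint 1 (Z != V) on D(Z)={4,5,6,7,9} D(V)={4,6,8,9}: no change
Constraint 2 (Y != Z) on D(Y)={3,5,6} D(Z)={4,5,6,7,9}: no change
Constraint 3 (Z + U = V) on D(Z)={4,5,6,7,9} D(U)={3,4,6,7,8} D(V)={4,6,8,9}: Z {4,5,6,7,9}->{4,5,6}; U {3,4,6,7,8}->{3,4}; V {4,6,8,9}->{8,9}
So after constraint 3: D(U) = {3,4}

Answer: {3,4}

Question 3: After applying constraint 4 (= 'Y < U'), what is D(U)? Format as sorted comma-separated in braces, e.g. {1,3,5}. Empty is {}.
Answer: {4}

Derivation:
Constraint 1 (Z != V) on D(Z)={4,5,6,7,9} D(V)={4,6,8,9}: no change
Constraint 2 (Y != Z) on D(Y)={3,5,6} D(Z)={4,5,6,7,9}: no change
Constraint 3 (Z + U = V) on D(Z)={4,5,6,7,9} D(U)={3,4,6,7,8} D(V)={4,6,8,9}: Z {4,5,6,7,9}->{4,5,6}; U {3,4,6,7,8}->{3,4}; V {4,6,8,9}->{8,9}
Constraint 4 (Y < U) on D(Y)={3,5,6} D(U)={3,4}: Y {3,5,6}->{3}; U {3,4}->{4}
So after constraint 4: D(U) = {4}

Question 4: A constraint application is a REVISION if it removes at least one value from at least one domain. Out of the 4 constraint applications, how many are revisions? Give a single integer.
Constraint 1 (Z != V) on D(Z)={4,5,6,7,9} D(V)={4,6,8,9}: no change => not a revision
Constraint 2 (Y != Z) on D(Y)={3,5,6} D(Z)={4,5,6,7,9}: no change => not a revision
Constraint 3 (Z + U = V) on D(Z)={4,5,6,7,9} D(U)={3,4,6,7,8} D(V)={4,6,8,9}: Z {4,5,6,7,9}->{4,5,6}; U {3,4,6,7,8}->{3,4}; V {4,6,8,9}->{8,9} => REVISION
Constraint 4 (Y < U) on D(Y)={3,5,6} D(U)={3,4}: Y {3,5,6}->{3}; U {3,4}->{4} => REVISION
Total revisions = 2

Answer: 2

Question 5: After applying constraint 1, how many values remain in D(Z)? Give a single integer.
Answer: 5

Derivation:
Constraint 1 (Z != V) on D(Z)={4,5,6,7,9} D(V)={4,6,8,9}: no change
So after constraint 1: D(Z)={4,5,6,7,9}, size = 5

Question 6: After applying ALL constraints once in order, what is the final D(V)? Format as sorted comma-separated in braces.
Answer: {8,9}

Derivation:
Constraint 1 (Z != V) on D(Z)={4,5,6,7,9} D(V)={4,6,8,9}: no change
Constraint 2 (Y != Z) on D(Y)={3,5,6} D(Z)={4,5,6,7,9}: no change
Constraint 3 (Z + U = V) on D(Z)={4,5,6,7,9} D(U)={3,4,6,7,8} D(V)={4,6,8,9}: Z {4,5,6,7,9}->{4,5,6}; U {3,4,6,7,8}->{3,4}; V {4,6,8,9}->{8,9}
Constraint 4 (Y < U) on D(Y)={3,5,6} D(U)={3,4}: Y {3,5,6}->{3}; U {3,4}->{4}
So after all 4 constraints: D(V) = {8,9}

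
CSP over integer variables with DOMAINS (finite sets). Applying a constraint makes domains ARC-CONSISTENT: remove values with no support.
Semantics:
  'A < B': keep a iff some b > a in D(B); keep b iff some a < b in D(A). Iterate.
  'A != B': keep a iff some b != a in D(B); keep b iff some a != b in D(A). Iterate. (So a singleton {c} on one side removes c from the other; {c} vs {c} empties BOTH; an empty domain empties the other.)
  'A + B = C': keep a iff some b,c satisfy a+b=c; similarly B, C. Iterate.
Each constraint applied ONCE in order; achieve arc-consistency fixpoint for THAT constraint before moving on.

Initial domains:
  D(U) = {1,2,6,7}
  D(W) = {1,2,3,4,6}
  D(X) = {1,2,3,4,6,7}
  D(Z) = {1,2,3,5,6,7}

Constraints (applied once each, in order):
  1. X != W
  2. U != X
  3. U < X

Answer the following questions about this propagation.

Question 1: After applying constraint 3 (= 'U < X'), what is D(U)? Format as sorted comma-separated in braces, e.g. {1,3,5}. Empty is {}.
Constraint 1 (X != W) on D(X)={1,2,3,4,6,7} D(W)={1,2,3,4,6}: no change
Constraint 2 (U != X) on D(U)={1,2,6,7} D(X)={1,2,3,4,6,7}: no change
Constraint 3 (U < X) on D(U)={1,2,6,7} D(X)={1,2,3,4,6,7}: U {1,2,6,7}->{1,2,6}; X {1,2,3,4,6,7}->{2,3,4,6,7}
So after constraint 3: D(U) = {1,2,6}

Answer: {1,2,6}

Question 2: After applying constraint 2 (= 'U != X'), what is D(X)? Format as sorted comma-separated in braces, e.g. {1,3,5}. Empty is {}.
Constraint 1 (X != W) on D(X)={1,2,3,4,6,7} D(W)={1,2,3,4,6}: no change
Constraint 2 (U != X) on D(U)={1,2,6,7} D(X)={1,2,3,4,6,7}: no change
So after constraint 2: D(X) = {1,2,3,4,6,7}

Answer: {1,2,3,4,6,7}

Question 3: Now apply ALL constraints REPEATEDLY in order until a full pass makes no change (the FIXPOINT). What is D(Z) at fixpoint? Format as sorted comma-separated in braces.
Answer: {1,2,3,5,6,7}

Derivation:
pass 0 (initial): D(Z)={1,2,3,5,6,7}
pass 1: U {1,2,6,7}->{1,2,6}; X {1,2,3,4,6,7}->{2,3,4,6,7}
pass 2: no change
Fixpoint after 2 passes: D(Z) = {1,2,3,5,6,7}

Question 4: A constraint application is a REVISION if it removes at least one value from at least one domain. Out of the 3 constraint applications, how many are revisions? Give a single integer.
Answer: 1

Derivation:
Constraint 1 (X != W) on D(X)={1,2,3,4,6,7} D(W)={1,2,3,4,6}: no change => not a revision
Constraint 2 (U != X) on D(U)={1,2,6,7} D(X)={1,2,3,4,6,7}: no change => not a revision
Constraint 3 (U < X) on D(U)={1,2,6,7} D(X)={1,2,3,4,6,7}: U {1,2,6,7}->{1,2,6}; X {1,2,3,4,6,7}->{2,3,4,6,7} => REVISION
Total revisions = 1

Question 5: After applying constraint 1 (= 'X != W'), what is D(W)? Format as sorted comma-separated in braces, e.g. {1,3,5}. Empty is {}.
Answer: {1,2,3,4,6}

Derivation:
Constraint 1 (X != W) on D(X)={1,2,3,4,6,7} D(W)={1,2,3,4,6}: no change
So after constraint 1: D(W) = {1,2,3,4,6}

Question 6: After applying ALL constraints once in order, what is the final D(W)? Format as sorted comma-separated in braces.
Constraint 1 (X != W) on D(X)={1,2,3,4,6,7} D(W)={1,2,3,4,6}: no change
Constraint 2 (U != X) on D(U)={1,2,6,7} D(X)={1,2,3,4,6,7}: no change
Constraint 3 (U < X) on D(U)={1,2,6,7} D(X)={1,2,3,4,6,7}: U {1,2,6,7}->{1,2,6}; X {1,2,3,4,6,7}->{2,3,4,6,7}
So after all 3 constraints: D(W) = {1,2,3,4,6}

Answer: {1,2,3,4,6}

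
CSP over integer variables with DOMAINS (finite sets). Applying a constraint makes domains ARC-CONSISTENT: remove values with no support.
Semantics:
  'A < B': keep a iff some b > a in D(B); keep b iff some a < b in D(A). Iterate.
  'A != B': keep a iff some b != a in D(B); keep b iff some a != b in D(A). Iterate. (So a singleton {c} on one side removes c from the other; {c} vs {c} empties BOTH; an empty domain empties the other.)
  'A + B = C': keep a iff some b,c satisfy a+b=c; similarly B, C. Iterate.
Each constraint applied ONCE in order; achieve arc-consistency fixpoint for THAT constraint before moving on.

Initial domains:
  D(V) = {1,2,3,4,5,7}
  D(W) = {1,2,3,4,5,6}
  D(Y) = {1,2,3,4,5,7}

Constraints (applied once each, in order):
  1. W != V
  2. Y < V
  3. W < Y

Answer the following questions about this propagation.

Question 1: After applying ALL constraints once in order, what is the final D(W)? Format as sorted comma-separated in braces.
Constraint 1 (W != V) on D(W)={1,2,3,4,5,6} D(V)={1,2,3,4,5,7}: no change
Constraint 2 (Y < V) on D(Y)={1,2,3,4,5,7} D(V)={1,2,3,4,5,7}: Y {1,2,3,4,5,7}->{1,2,3,4,5}; V {1,2,3,4,5,7}->{2,3,4,5,7}
Constraint 3 (W < Y) on D(W)={1,2,3,4,5,6} D(Y)={1,2,3,4,5}: W {1,2,3,4,5,6}->{1,2,3,4}; Y {1,2,3,4,5}->{2,3,4,5}
So after all 3 constraints: D(W) = {1,2,3,4}

Answer: {1,2,3,4}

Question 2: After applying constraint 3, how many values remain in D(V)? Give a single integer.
Answer: 5

Derivation:
Constraint 1 (W != V) on D(W)={1,2,3,4,5,6} D(V)={1,2,3,4,5,7}: no change
Constraint 2 (Y < V) on D(Y)={1,2,3,4,5,7} D(V)={1,2,3,4,5,7}: Y {1,2,3,4,5,7}->{1,2,3,4,5}; V {1,2,3,4,5,7}->{2,3,4,5,7}
Constraint 3 (W < Y) on D(W)={1,2,3,4,5,6} D(Y)={1,2,3,4,5}: W {1,2,3,4,5,6}->{1,2,3,4}; Y {1,2,3,4,5}->{2,3,4,5}
So after constraint 3: D(V)={2,3,4,5,7}, size = 5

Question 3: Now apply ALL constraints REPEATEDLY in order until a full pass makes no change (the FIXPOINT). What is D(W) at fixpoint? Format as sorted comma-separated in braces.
pass 0 (initial): D(W)={1,2,3,4,5,6}
pass 1: V {1,2,3,4,5,7}->{2,3,4,5,7}; W {1,2,3,4,5,6}->{1,2,3,4}; Y {1,2,3,4,5,7}->{2,3,4,5}
pass 2: V {2,3,4,5,7}->{3,4,5,7}
pass 3: no change
Fixpoint after 3 passes: D(W) = {1,2,3,4}

Answer: {1,2,3,4}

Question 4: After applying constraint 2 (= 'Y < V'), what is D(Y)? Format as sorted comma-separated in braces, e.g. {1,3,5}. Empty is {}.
Constraint 1 (W != V) on D(W)={1,2,3,4,5,6} D(V)={1,2,3,4,5,7}: no change
Constraint 2 (Y < V) on D(Y)={1,2,3,4,5,7} D(V)={1,2,3,4,5,7}: Y {1,2,3,4,5,7}->{1,2,3,4,5}; V {1,2,3,4,5,7}->{2,3,4,5,7}
So after constraint 2: D(Y) = {1,2,3,4,5}

Answer: {1,2,3,4,5}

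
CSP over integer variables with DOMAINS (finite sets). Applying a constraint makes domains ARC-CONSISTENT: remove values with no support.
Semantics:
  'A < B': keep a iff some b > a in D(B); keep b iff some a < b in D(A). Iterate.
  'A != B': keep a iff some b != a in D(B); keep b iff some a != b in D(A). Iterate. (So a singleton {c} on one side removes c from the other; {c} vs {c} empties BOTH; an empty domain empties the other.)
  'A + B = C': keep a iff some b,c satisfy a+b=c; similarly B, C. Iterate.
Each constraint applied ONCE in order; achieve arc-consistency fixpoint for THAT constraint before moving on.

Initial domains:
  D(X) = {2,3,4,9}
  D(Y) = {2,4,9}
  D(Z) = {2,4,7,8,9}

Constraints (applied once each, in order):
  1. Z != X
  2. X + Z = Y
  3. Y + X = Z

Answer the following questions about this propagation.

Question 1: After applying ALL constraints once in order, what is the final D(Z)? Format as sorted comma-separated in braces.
Constraint 1 (Z != X) on D(Z)={2,4,7,8,9} D(X)={2,3,4,9}: no change
Constraint 2 (X + Z = Y) on D(X)={2,3,4,9} D(Z)={2,4,7,8,9} D(Y)={2,4,9}: X {2,3,4,9}->{2}; Z {2,4,7,8,9}->{2,7}; Y {2,4,9}->{4,9}
Constraint 3 (Y + X = Z) on D(Y)={4,9} D(X)={2} D(Z)={2,7}: Y {4,9}->{}; X {2}->{}; Z {2,7}->{}
So after all 3 constraints: D(Z) = {}

Answer: {}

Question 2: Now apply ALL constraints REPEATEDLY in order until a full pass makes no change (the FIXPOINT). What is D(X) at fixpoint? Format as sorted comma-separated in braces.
Answer: {}

Derivation:
pass 0 (initial): D(X)={2,3,4,9}
pass 1: X {2,3,4,9}->{}; Y {2,4,9}->{}; Z {2,4,7,8,9}->{}
pass 2: no change
Fixpoint after 2 passes: D(X) = {}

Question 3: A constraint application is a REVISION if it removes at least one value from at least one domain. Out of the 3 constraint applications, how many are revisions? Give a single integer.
Constraint 1 (Z != X) on D(Z)={2,4,7,8,9} D(X)={2,3,4,9}: no change => not a revision
Constraint 2 (X + Z = Y) on D(X)={2,3,4,9} D(Z)={2,4,7,8,9} D(Y)={2,4,9}: X {2,3,4,9}->{2}; Z {2,4,7,8,9}->{2,7}; Y {2,4,9}->{4,9} => REVISION
Constraint 3 (Y + X = Z) on D(Y)={4,9} D(X)={2} D(Z)={2,7}: Y {4,9}->{}; X {2}->{}; Z {2,7}->{} => REVISION
Total revisions = 2

Answer: 2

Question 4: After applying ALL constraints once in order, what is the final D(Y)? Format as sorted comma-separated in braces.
Constraint 1 (Z != X) on D(Z)={2,4,7,8,9} D(X)={2,3,4,9}: no change
Constraint 2 (X + Z = Y) on D(X)={2,3,4,9} D(Z)={2,4,7,8,9} D(Y)={2,4,9}: X {2,3,4,9}->{2}; Z {2,4,7,8,9}->{2,7}; Y {2,4,9}->{4,9}
Constraint 3 (Y + X = Z) on D(Y)={4,9} D(X)={2} D(Z)={2,7}: Y {4,9}->{}; X {2}->{}; Z {2,7}->{}
So after all 3 constraints: D(Y) = {}

Answer: {}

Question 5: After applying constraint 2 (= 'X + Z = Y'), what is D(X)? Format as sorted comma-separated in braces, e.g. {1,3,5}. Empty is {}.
Constraint 1 (Z != X) on D(Z)={2,4,7,8,9} D(X)={2,3,4,9}: no change
Constraint 2 (X + Z = Y) on D(X)={2,3,4,9} D(Z)={2,4,7,8,9} D(Y)={2,4,9}: X {2,3,4,9}->{2}; Z {2,4,7,8,9}->{2,7}; Y {2,4,9}->{4,9}
So after constraint 2: D(X) = {2}

Answer: {2}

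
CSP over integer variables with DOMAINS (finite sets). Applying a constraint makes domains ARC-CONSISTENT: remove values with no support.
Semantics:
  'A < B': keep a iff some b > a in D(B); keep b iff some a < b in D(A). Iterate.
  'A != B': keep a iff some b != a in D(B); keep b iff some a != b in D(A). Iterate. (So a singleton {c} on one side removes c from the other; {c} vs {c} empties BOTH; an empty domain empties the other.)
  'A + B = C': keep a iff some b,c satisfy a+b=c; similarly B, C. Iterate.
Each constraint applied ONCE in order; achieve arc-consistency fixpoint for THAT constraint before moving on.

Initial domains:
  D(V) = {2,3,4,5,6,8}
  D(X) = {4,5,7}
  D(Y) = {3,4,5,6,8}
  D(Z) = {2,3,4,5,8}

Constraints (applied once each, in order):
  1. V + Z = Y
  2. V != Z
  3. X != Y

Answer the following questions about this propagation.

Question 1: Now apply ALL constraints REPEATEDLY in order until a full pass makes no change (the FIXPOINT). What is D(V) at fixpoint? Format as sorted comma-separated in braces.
Answer: {2,3,4,5,6}

Derivation:
pass 0 (initial): D(V)={2,3,4,5,6,8}
pass 1: V {2,3,4,5,6,8}->{2,3,4,5,6}; Y {3,4,5,6,8}->{4,5,6,8}; Z {2,3,4,5,8}->{2,3,4,5}
pass 2: no change
Fixpoint after 2 passes: D(V) = {2,3,4,5,6}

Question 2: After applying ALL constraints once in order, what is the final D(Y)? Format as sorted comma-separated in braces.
Answer: {4,5,6,8}

Derivation:
Constraint 1 (V + Z = Y) on D(V)={2,3,4,5,6,8} D(Z)={2,3,4,5,8} D(Y)={3,4,5,6,8}: V {2,3,4,5,6,8}->{2,3,4,5,6}; Z {2,3,4,5,8}->{2,3,4,5}; Y {3,4,5,6,8}->{4,5,6,8}
Constraint 2 (V != Z) on D(V)={2,3,4,5,6} D(Z)={2,3,4,5}: no change
Constraint 3 (X != Y) on D(X)={4,5,7} D(Y)={4,5,6,8}: no change
So after all 3 constraints: D(Y) = {4,5,6,8}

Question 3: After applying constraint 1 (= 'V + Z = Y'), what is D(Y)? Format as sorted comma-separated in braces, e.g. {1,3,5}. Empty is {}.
Answer: {4,5,6,8}

Derivation:
Constraint 1 (V + Z = Y) on D(V)={2,3,4,5,6,8} D(Z)={2,3,4,5,8} D(Y)={3,4,5,6,8}: V {2,3,4,5,6,8}->{2,3,4,5,6}; Z {2,3,4,5,8}->{2,3,4,5}; Y {3,4,5,6,8}->{4,5,6,8}
So after constraint 1: D(Y) = {4,5,6,8}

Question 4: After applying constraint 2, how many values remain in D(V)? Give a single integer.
Constraint 1 (V + Z = Y) on D(V)={2,3,4,5,6,8} D(Z)={2,3,4,5,8} D(Y)={3,4,5,6,8}: V {2,3,4,5,6,8}->{2,3,4,5,6}; Z {2,3,4,5,8}->{2,3,4,5}; Y {3,4,5,6,8}->{4,5,6,8}
Constraint 2 (V != Z) on D(V)={2,3,4,5,6} D(Z)={2,3,4,5}: no change
So after constraint 2: D(V)={2,3,4,5,6}, size = 5

Answer: 5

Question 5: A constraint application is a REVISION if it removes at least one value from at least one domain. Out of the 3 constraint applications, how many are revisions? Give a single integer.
Answer: 1

Derivation:
Constraint 1 (V + Z = Y) on D(V)={2,3,4,5,6,8} D(Z)={2,3,4,5,8} D(Y)={3,4,5,6,8}: V {2,3,4,5,6,8}->{2,3,4,5,6}; Z {2,3,4,5,8}->{2,3,4,5}; Y {3,4,5,6,8}->{4,5,6,8} => REVISION
Constraint 2 (V != Z) on D(V)={2,3,4,5,6} D(Z)={2,3,4,5}: no change => not a revision
Constraint 3 (X != Y) on D(X)={4,5,7} D(Y)={4,5,6,8}: no change => not a revision
Total revisions = 1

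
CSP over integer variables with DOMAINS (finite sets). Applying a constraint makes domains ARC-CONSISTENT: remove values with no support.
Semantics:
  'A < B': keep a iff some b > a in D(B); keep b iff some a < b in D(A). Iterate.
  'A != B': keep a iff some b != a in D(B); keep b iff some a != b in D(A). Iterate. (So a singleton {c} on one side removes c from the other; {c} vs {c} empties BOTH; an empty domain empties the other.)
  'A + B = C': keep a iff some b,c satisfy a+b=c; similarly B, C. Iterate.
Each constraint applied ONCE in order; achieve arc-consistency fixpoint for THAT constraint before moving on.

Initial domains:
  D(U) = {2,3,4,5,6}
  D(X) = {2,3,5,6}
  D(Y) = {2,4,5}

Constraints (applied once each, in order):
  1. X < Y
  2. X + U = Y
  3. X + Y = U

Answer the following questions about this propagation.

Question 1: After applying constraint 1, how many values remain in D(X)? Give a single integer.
Answer: 2

Derivation:
Constraint 1 (X < Y) on D(X)={2,3,5,6} D(Y)={2,4,5}: X {2,3,5,6}->{2,3}; Y {2,4,5}->{4,5}
So after constraint 1: D(X)={2,3}, size = 2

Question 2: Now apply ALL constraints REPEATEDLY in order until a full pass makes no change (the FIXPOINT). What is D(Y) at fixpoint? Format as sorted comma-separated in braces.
Answer: {}

Derivation:
pass 0 (initial): D(Y)={2,4,5}
pass 1: U {2,3,4,5,6}->{}; X {2,3,5,6}->{}; Y {2,4,5}->{}
pass 2: no change
Fixpoint after 2 passes: D(Y) = {}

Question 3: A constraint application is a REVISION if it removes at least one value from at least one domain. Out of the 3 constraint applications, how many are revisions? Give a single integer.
Constraint 1 (X < Y) on D(X)={2,3,5,6} D(Y)={2,4,5}: X {2,3,5,6}->{2,3}; Y {2,4,5}->{4,5} => REVISION
Constraint 2 (X + U = Y) on D(X)={2,3} D(U)={2,3,4,5,6} D(Y)={4,5}: U {2,3,4,5,6}->{2,3} => REVISION
Constraint 3 (X + Y = U) on D(X)={2,3} D(Y)={4,5} D(U)={2,3}: X {2,3}->{}; Y {4,5}->{}; U {2,3}->{} => REVISION
Total revisions = 3

Answer: 3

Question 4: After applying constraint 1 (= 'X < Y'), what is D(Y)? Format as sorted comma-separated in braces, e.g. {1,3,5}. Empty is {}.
Answer: {4,5}

Derivation:
Constraint 1 (X < Y) on D(X)={2,3,5,6} D(Y)={2,4,5}: X {2,3,5,6}->{2,3}; Y {2,4,5}->{4,5}
So after constraint 1: D(Y) = {4,5}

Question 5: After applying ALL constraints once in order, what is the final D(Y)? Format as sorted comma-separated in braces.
Constraint 1 (X < Y) on D(X)={2,3,5,6} D(Y)={2,4,5}: X {2,3,5,6}->{2,3}; Y {2,4,5}->{4,5}
Constraint 2 (X + U = Y) on D(X)={2,3} D(U)={2,3,4,5,6} D(Y)={4,5}: U {2,3,4,5,6}->{2,3}
Constraint 3 (X + Y = U) on D(X)={2,3} D(Y)={4,5} D(U)={2,3}: X {2,3}->{}; Y {4,5}->{}; U {2,3}->{}
So after all 3 constraints: D(Y) = {}

Answer: {}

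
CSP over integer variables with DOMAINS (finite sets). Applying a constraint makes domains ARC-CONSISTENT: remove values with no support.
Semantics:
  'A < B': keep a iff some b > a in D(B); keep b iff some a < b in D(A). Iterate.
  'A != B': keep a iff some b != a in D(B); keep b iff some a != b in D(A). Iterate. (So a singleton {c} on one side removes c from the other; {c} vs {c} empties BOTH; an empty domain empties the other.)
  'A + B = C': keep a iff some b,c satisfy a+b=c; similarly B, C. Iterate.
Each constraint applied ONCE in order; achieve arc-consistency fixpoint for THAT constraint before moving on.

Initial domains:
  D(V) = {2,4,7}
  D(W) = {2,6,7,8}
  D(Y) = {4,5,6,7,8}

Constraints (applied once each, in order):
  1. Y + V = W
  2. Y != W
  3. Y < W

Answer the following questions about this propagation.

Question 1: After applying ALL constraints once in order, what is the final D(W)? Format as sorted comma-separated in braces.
Answer: {6,7,8}

Derivation:
Constraint 1 (Y + V = W) on D(Y)={4,5,6,7,8} D(V)={2,4,7} D(W)={2,6,7,8}: Y {4,5,6,7,8}->{4,5,6}; V {2,4,7}->{2,4}; W {2,6,7,8}->{6,7,8}
Constraint 2 (Y != W) on D(Y)={4,5,6} D(W)={6,7,8}: no change
Constraint 3 (Y < W) on D(Y)={4,5,6} D(W)={6,7,8}: no change
So after all 3 constraints: D(W) = {6,7,8}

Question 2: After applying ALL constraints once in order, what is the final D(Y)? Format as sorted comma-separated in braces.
Answer: {4,5,6}

Derivation:
Constraint 1 (Y + V = W) on D(Y)={4,5,6,7,8} D(V)={2,4,7} D(W)={2,6,7,8}: Y {4,5,6,7,8}->{4,5,6}; V {2,4,7}->{2,4}; W {2,6,7,8}->{6,7,8}
Constraint 2 (Y != W) on D(Y)={4,5,6} D(W)={6,7,8}: no change
Constraint 3 (Y < W) on D(Y)={4,5,6} D(W)={6,7,8}: no change
So after all 3 constraints: D(Y) = {4,5,6}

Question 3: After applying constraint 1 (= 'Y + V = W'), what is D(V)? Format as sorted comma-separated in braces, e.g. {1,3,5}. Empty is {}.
Answer: {2,4}

Derivation:
Constraint 1 (Y + V = W) on D(Y)={4,5,6,7,8} D(V)={2,4,7} D(W)={2,6,7,8}: Y {4,5,6,7,8}->{4,5,6}; V {2,4,7}->{2,4}; W {2,6,7,8}->{6,7,8}
So after constraint 1: D(V) = {2,4}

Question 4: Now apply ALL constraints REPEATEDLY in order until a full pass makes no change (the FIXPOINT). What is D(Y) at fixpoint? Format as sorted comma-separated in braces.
pass 0 (initial): D(Y)={4,5,6,7,8}
pass 1: V {2,4,7}->{2,4}; W {2,6,7,8}->{6,7,8}; Y {4,5,6,7,8}->{4,5,6}
pass 2: no change
Fixpoint after 2 passes: D(Y) = {4,5,6}

Answer: {4,5,6}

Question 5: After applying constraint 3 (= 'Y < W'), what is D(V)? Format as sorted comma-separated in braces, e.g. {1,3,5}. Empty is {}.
Answer: {2,4}

Derivation:
Constraint 1 (Y + V = W) on D(Y)={4,5,6,7,8} D(V)={2,4,7} D(W)={2,6,7,8}: Y {4,5,6,7,8}->{4,5,6}; V {2,4,7}->{2,4}; W {2,6,7,8}->{6,7,8}
Constraint 2 (Y != W) on D(Y)={4,5,6} D(W)={6,7,8}: no change
Constraint 3 (Y < W) on D(Y)={4,5,6} D(W)={6,7,8}: no change
So after constraint 3: D(V) = {2,4}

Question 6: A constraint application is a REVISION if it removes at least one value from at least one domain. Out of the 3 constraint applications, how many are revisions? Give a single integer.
Answer: 1

Derivation:
Constraint 1 (Y + V = W) on D(Y)={4,5,6,7,8} D(V)={2,4,7} D(W)={2,6,7,8}: Y {4,5,6,7,8}->{4,5,6}; V {2,4,7}->{2,4}; W {2,6,7,8}->{6,7,8} => REVISION
Constraint 2 (Y != W) on D(Y)={4,5,6} D(W)={6,7,8}: no change => not a revision
Constraint 3 (Y < W) on D(Y)={4,5,6} D(W)={6,7,8}: no change => not a revision
Total revisions = 1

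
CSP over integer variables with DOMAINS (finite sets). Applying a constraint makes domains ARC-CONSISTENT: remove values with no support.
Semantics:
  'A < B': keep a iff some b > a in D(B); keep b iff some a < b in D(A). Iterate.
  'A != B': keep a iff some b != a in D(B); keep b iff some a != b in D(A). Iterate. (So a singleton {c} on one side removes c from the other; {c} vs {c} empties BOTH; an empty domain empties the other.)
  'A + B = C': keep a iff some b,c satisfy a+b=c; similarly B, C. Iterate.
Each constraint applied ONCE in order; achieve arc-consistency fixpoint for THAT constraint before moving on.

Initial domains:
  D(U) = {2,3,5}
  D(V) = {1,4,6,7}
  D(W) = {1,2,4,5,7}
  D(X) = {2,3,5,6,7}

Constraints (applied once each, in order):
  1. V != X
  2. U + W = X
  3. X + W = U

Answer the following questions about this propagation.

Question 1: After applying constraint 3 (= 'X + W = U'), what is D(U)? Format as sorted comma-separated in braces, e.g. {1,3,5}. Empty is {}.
Constraint 1 (V != X) on D(V)={1,4,6,7} D(X)={2,3,5,6,7}: no change
Constraint 2 (U + W = X) on D(U)={2,3,5} D(W)={1,2,4,5,7} D(X)={2,3,5,6,7}: W {1,2,4,5,7}->{1,2,4,5}; X {2,3,5,6,7}->{3,5,6,7}
Constraint 3 (X + W = U) on D(X)={3,5,6,7} D(W)={1,2,4,5} D(U)={2,3,5}: X {3,5,6,7}->{3}; W {1,2,4,5}->{2}; U {2,3,5}->{5}
So after constraint 3: D(U) = {5}

Answer: {5}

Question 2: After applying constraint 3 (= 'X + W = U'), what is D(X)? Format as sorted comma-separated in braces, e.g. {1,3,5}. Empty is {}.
Answer: {3}

Derivation:
Constraint 1 (V != X) on D(V)={1,4,6,7} D(X)={2,3,5,6,7}: no change
Constraint 2 (U + W = X) on D(U)={2,3,5} D(W)={1,2,4,5,7} D(X)={2,3,5,6,7}: W {1,2,4,5,7}->{1,2,4,5}; X {2,3,5,6,7}->{3,5,6,7}
Constraint 3 (X + W = U) on D(X)={3,5,6,7} D(W)={1,2,4,5} D(U)={2,3,5}: X {3,5,6,7}->{3}; W {1,2,4,5}->{2}; U {2,3,5}->{5}
So after constraint 3: D(X) = {3}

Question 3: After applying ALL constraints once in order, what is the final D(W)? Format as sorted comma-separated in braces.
Answer: {2}

Derivation:
Constraint 1 (V != X) on D(V)={1,4,6,7} D(X)={2,3,5,6,7}: no change
Constraint 2 (U + W = X) on D(U)={2,3,5} D(W)={1,2,4,5,7} D(X)={2,3,5,6,7}: W {1,2,4,5,7}->{1,2,4,5}; X {2,3,5,6,7}->{3,5,6,7}
Constraint 3 (X + W = U) on D(X)={3,5,6,7} D(W)={1,2,4,5} D(U)={2,3,5}: X {3,5,6,7}->{3}; W {1,2,4,5}->{2}; U {2,3,5}->{5}
So after all 3 constraints: D(W) = {2}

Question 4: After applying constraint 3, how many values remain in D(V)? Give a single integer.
Answer: 4

Derivation:
Constraint 1 (V != X) on D(V)={1,4,6,7} D(X)={2,3,5,6,7}: no change
Constraint 2 (U + W = X) on D(U)={2,3,5} D(W)={1,2,4,5,7} D(X)={2,3,5,6,7}: W {1,2,4,5,7}->{1,2,4,5}; X {2,3,5,6,7}->{3,5,6,7}
Constraint 3 (X + W = U) on D(X)={3,5,6,7} D(W)={1,2,4,5} D(U)={2,3,5}: X {3,5,6,7}->{3}; W {1,2,4,5}->{2}; U {2,3,5}->{5}
So after constraint 3: D(V)={1,4,6,7}, size = 4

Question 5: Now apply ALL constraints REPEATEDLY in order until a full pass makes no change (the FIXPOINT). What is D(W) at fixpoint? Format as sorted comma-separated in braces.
Answer: {}

Derivation:
pass 0 (initial): D(W)={1,2,4,5,7}
pass 1: U {2,3,5}->{5}; W {1,2,4,5,7}->{2}; X {2,3,5,6,7}->{3}
pass 2: U {5}->{}; W {2}->{}; X {3}->{}
pass 3: V {1,4,6,7}->{}
pass 4: no change
Fixpoint after 4 passes: D(W) = {}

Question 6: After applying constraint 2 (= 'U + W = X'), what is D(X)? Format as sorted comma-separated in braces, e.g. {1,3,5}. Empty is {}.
Answer: {3,5,6,7}

Derivation:
Constraint 1 (V != X) on D(V)={1,4,6,7} D(X)={2,3,5,6,7}: no change
Constraint 2 (U + W = X) on D(U)={2,3,5} D(W)={1,2,4,5,7} D(X)={2,3,5,6,7}: W {1,2,4,5,7}->{1,2,4,5}; X {2,3,5,6,7}->{3,5,6,7}
So after constraint 2: D(X) = {3,5,6,7}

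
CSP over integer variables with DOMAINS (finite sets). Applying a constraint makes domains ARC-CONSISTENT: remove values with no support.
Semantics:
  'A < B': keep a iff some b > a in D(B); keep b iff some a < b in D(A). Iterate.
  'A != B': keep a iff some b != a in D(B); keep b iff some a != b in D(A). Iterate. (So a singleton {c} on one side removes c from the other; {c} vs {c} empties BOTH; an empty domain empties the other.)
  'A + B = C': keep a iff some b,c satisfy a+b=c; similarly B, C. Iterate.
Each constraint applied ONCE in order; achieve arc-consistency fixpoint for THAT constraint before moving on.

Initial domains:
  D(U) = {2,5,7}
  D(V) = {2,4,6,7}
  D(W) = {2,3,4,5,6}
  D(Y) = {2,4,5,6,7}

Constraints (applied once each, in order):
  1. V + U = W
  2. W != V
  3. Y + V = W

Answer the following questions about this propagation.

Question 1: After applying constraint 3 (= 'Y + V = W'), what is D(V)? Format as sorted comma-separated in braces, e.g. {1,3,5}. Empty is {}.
Constraint 1 (V + U = W) on D(V)={2,4,6,7} D(U)={2,5,7} D(W)={2,3,4,5,6}: V {2,4,6,7}->{2,4}; U {2,5,7}->{2}; W {2,3,4,5,6}->{4,6}
Constraint 2 (W != V) on D(W)={4,6} D(V)={2,4}: no change
Constraint 3 (Y + V = W) on D(Y)={2,4,5,6,7} D(V)={2,4} D(W)={4,6}: Y {2,4,5,6,7}->{2,4}
So after constraint 3: D(V) = {2,4}

Answer: {2,4}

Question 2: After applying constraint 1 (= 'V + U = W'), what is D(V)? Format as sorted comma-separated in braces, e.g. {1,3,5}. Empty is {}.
Answer: {2,4}

Derivation:
Constraint 1 (V + U = W) on D(V)={2,4,6,7} D(U)={2,5,7} D(W)={2,3,4,5,6}: V {2,4,6,7}->{2,4}; U {2,5,7}->{2}; W {2,3,4,5,6}->{4,6}
So after constraint 1: D(V) = {2,4}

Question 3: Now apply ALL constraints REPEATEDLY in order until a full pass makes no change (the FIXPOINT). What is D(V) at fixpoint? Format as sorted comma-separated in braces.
pass 0 (initial): D(V)={2,4,6,7}
pass 1: U {2,5,7}->{2}; V {2,4,6,7}->{2,4}; W {2,3,4,5,6}->{4,6}; Y {2,4,5,6,7}->{2,4}
pass 2: no change
Fixpoint after 2 passes: D(V) = {2,4}

Answer: {2,4}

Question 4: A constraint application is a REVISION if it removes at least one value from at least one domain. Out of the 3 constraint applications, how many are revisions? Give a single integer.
Constraint 1 (V + U = W) on D(V)={2,4,6,7} D(U)={2,5,7} D(W)={2,3,4,5,6}: V {2,4,6,7}->{2,4}; U {2,5,7}->{2}; W {2,3,4,5,6}->{4,6} => REVISION
Constraint 2 (W != V) on D(W)={4,6} D(V)={2,4}: no change => not a revision
Constraint 3 (Y + V = W) on D(Y)={2,4,5,6,7} D(V)={2,4} D(W)={4,6}: Y {2,4,5,6,7}->{2,4} => REVISION
Total revisions = 2

Answer: 2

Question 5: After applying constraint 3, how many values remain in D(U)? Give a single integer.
Answer: 1

Derivation:
Constraint 1 (V + U = W) on D(V)={2,4,6,7} D(U)={2,5,7} D(W)={2,3,4,5,6}: V {2,4,6,7}->{2,4}; U {2,5,7}->{2}; W {2,3,4,5,6}->{4,6}
Constraint 2 (W != V) on D(W)={4,6} D(V)={2,4}: no change
Constraint 3 (Y + V = W) on D(Y)={2,4,5,6,7} D(V)={2,4} D(W)={4,6}: Y {2,4,5,6,7}->{2,4}
So after constraint 3: D(U)={2}, size = 1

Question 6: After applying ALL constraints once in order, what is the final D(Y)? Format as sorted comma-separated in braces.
Constraint 1 (V + U = W) on D(V)={2,4,6,7} D(U)={2,5,7} D(W)={2,3,4,5,6}: V {2,4,6,7}->{2,4}; U {2,5,7}->{2}; W {2,3,4,5,6}->{4,6}
Constraint 2 (W != V) on D(W)={4,6} D(V)={2,4}: no change
Constraint 3 (Y + V = W) on D(Y)={2,4,5,6,7} D(V)={2,4} D(W)={4,6}: Y {2,4,5,6,7}->{2,4}
So after all 3 constraints: D(Y) = {2,4}

Answer: {2,4}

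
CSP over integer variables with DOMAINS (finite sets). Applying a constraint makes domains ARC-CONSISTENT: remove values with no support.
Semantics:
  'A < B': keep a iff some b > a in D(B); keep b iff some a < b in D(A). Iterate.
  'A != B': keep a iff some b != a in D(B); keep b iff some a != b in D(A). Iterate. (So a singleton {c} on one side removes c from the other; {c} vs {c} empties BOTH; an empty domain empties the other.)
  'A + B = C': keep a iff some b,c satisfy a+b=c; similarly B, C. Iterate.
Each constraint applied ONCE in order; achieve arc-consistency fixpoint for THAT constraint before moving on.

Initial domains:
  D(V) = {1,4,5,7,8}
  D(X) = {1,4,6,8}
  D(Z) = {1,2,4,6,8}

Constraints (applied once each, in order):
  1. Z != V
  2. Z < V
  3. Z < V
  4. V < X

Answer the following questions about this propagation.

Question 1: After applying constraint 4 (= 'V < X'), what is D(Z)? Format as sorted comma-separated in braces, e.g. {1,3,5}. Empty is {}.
Answer: {1,2,4,6}

Derivation:
Constraint 1 (Z != V) on D(Z)={1,2,4,6,8} D(V)={1,4,5,7,8}: no change
Constraint 2 (Z < V) on D(Z)={1,2,4,6,8} D(V)={1,4,5,7,8}: Z {1,2,4,6,8}->{1,2,4,6}; V {1,4,5,7,8}->{4,5,7,8}
Constraint 3 (Z < V) on D(Z)={1,2,4,6} D(V)={4,5,7,8}: no change
Constraint 4 (V < X) on D(V)={4,5,7,8} D(X)={1,4,6,8}: V {4,5,7,8}->{4,5,7}; X {1,4,6,8}->{6,8}
So after constraint 4: D(Z) = {1,2,4,6}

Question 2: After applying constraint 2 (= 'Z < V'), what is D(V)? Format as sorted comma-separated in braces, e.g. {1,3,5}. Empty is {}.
Answer: {4,5,7,8}

Derivation:
Constraint 1 (Z != V) on D(Z)={1,2,4,6,8} D(V)={1,4,5,7,8}: no change
Constraint 2 (Z < V) on D(Z)={1,2,4,6,8} D(V)={1,4,5,7,8}: Z {1,2,4,6,8}->{1,2,4,6}; V {1,4,5,7,8}->{4,5,7,8}
So after constraint 2: D(V) = {4,5,7,8}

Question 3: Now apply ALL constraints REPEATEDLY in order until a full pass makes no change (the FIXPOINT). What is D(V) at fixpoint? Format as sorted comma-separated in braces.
pass 0 (initial): D(V)={1,4,5,7,8}
pass 1: V {1,4,5,7,8}->{4,5,7}; X {1,4,6,8}->{6,8}; Z {1,2,4,6,8}->{1,2,4,6}
pass 2: no change
Fixpoint after 2 passes: D(V) = {4,5,7}

Answer: {4,5,7}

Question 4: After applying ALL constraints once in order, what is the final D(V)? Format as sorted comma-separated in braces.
Constraint 1 (Z != V) on D(Z)={1,2,4,6,8} D(V)={1,4,5,7,8}: no change
Constraint 2 (Z < V) on D(Z)={1,2,4,6,8} D(V)={1,4,5,7,8}: Z {1,2,4,6,8}->{1,2,4,6}; V {1,4,5,7,8}->{4,5,7,8}
Constraint 3 (Z < V) on D(Z)={1,2,4,6} D(V)={4,5,7,8}: no change
Constraint 4 (V < X) on D(V)={4,5,7,8} D(X)={1,4,6,8}: V {4,5,7,8}->{4,5,7}; X {1,4,6,8}->{6,8}
So after all 4 constraints: D(V) = {4,5,7}

Answer: {4,5,7}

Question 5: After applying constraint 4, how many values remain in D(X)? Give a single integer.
Constraint 1 (Z != V) on D(Z)={1,2,4,6,8} D(V)={1,4,5,7,8}: no change
Constraint 2 (Z < V) on D(Z)={1,2,4,6,8} D(V)={1,4,5,7,8}: Z {1,2,4,6,8}->{1,2,4,6}; V {1,4,5,7,8}->{4,5,7,8}
Constraint 3 (Z < V) on D(Z)={1,2,4,6} D(V)={4,5,7,8}: no change
Constraint 4 (V < X) on D(V)={4,5,7,8} D(X)={1,4,6,8}: V {4,5,7,8}->{4,5,7}; X {1,4,6,8}->{6,8}
So after constraint 4: D(X)={6,8}, size = 2

Answer: 2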